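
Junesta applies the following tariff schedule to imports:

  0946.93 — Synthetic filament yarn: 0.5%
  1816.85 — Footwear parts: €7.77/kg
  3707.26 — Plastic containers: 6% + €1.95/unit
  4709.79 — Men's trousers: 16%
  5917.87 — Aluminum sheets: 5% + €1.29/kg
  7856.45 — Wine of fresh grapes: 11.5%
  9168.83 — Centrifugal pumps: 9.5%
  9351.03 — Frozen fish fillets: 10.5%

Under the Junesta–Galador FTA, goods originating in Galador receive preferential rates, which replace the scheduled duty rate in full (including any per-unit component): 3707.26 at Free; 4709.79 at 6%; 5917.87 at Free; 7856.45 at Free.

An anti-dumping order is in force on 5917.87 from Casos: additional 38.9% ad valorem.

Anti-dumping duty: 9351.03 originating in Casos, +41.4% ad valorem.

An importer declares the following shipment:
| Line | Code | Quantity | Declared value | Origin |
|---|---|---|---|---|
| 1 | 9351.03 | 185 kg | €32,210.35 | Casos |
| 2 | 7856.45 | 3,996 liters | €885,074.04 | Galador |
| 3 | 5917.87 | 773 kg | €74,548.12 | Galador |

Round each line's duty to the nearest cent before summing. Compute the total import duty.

€16,717.17

Line 1 (9351.03, Casos, 185 kg, €32,210.35):
Base rate for 9351.03 is 10.5%.
Additional duty on 9351.03 from Casos: +41.4%. Applied ad valorem rate: 10.5% + 41.4% = 51.9%.
Duty = €32,210.35 × 51.9% = €16,717.17.
Line 2 (7856.45, Galador, 3,996 liters, €885,074.04):
Base rate for 7856.45 is 11.5%.
Origin Galador qualifies under the Junesta–Galador agreement and 7856.45 is covered: preferential rate Free applies instead.
Duty = €885,074.04 × 0% = €0.00.
Line 3 (5917.87, Galador, 773 kg, €74,548.12):
Base rate for 5917.87 is 5% + €1.29/kg.
Origin Galador qualifies under the Junesta–Galador agreement and 5917.87 is covered: preferential rate Free applies instead.
The additional-duty order on 5917.87 targets Casos, not Galador; it does not apply.
Duty = €74,548.12 × 0% = €0.00.
Total = €16,717.17 + €0.00 + €0.00 = €16,717.17.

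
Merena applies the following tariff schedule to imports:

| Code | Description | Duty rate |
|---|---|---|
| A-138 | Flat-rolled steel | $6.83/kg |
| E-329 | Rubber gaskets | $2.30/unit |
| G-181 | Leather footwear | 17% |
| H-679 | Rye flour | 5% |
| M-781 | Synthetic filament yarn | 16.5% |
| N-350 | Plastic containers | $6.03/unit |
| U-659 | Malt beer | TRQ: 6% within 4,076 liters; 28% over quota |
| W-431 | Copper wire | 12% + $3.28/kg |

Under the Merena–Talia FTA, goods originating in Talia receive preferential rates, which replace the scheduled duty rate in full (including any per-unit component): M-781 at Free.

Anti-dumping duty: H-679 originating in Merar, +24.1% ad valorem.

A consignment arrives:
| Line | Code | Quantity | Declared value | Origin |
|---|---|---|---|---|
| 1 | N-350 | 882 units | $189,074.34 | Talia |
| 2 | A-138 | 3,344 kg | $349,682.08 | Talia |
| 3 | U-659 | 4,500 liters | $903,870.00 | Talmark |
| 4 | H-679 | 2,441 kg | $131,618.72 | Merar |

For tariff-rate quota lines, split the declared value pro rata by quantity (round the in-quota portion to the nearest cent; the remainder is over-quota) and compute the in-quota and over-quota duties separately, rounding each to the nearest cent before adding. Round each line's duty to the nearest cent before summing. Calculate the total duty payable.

Line 1 (N-350, Talia, 882 units, $189,074.34):
Base rate for N-350 is $6.03/unit.
Origin Talia is the FTA partner but N-350 is not on the preference list; base rate stands.
Duty = 882 × $6.03 = $5,318.46.
Line 2 (A-138, Talia, 3,344 kg, $349,682.08):
Base rate for A-138 is $6.83/kg.
Origin Talia is the FTA partner but A-138 is not on the preference list; base rate stands.
Duty = 3,344 × $6.83 = $22,839.52.
Line 3 (U-659, Talmark, 4,500 liters, $903,870.00):
Code U-659 is under a tariff-rate quota (threshold 4,076 liters). In-quota: 4,076 liters at 6%; over-quota: 424 liters at 28%.
Pro-rata value split: in-quota = $903,870.00 × 4,076/4,500 = $818,705.36; over-quota = $903,870.00 − $818,705.36 = $85,164.64.
In-quota duty = $818,705.36 × 6% = $49,122.32. Over-quota duty = $85,164.64 × 28% = $23,846.10.
Line duty = $49,122.32 + $23,846.10 = $72,968.42.
Line 4 (H-679, Merar, 2,441 kg, $131,618.72):
Base rate for H-679 is 5%.
Additional duty on H-679 from Merar: +24.1%. Applied ad valorem rate: 5% + 24.1% = 29.1%.
Duty = $131,618.72 × 29.1% = $38,301.05.
Total = $5,318.46 + $22,839.52 + $72,968.42 + $38,301.05 = $139,427.45.

$139,427.45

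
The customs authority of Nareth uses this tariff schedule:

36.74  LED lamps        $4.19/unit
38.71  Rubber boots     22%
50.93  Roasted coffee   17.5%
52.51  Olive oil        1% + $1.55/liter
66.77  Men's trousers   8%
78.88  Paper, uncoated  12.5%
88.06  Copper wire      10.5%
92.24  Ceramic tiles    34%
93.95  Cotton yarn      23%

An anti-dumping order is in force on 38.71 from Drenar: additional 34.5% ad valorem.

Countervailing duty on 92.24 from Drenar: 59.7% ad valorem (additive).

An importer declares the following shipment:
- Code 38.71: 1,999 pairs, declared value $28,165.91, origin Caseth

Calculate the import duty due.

Line 1 (38.71, Caseth, 1,999 pairs, $28,165.91):
Base rate for 38.71 is 22%.
The additional-duty order on 38.71 targets Drenar, not Caseth; it does not apply.
Duty = $28,165.91 × 22% = $6,196.50.

$6,196.50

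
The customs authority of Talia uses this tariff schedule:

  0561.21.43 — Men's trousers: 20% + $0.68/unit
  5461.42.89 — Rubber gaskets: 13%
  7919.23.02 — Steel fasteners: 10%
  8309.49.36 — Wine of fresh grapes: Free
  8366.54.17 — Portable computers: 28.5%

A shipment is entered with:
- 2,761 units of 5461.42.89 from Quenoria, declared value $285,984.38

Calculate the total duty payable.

Line 1 (5461.42.89, Quenoria, 2,761 units, $285,984.38):
Base rate for 5461.42.89 is 13%.
Duty = $285,984.38 × 13% = $37,177.97.

$37,177.97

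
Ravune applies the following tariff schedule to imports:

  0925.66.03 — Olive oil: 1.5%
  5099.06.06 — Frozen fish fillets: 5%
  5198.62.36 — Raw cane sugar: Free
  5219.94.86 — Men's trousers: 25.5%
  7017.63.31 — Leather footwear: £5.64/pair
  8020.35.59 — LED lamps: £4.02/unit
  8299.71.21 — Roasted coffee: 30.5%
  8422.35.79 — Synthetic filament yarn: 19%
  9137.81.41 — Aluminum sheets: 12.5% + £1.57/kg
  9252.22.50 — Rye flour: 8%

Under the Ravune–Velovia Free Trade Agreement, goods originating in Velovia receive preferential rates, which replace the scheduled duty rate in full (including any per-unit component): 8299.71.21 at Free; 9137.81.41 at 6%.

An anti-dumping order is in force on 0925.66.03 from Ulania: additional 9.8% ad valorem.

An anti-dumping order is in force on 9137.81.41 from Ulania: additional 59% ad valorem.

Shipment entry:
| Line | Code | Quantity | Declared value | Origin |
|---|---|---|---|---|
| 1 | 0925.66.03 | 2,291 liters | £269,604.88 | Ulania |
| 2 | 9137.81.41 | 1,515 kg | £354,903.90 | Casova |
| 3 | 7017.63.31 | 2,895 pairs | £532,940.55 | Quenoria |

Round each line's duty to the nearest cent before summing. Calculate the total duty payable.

Line 1 (0925.66.03, Ulania, 2,291 liters, £269,604.88):
Base rate for 0925.66.03 is 1.5%.
Additional duty on 0925.66.03 from Ulania: +9.8%. Applied ad valorem rate: 1.5% + 9.8% = 11.3%.
Duty = £269,604.88 × 11.3% = £30,465.35.
Line 2 (9137.81.41, Casova, 1,515 kg, £354,903.90):
Base rate for 9137.81.41 is 12.5% + £1.57/kg.
9137.81.41 has an FTA preferential rate, but origin Casova is not Velovia; base rate stands.
The additional-duty order on 9137.81.41 targets Ulania, not Casova; it does not apply.
Duty = £354,903.90 × 12.5% + 1,515 × £1.57 = £46,741.54.
Line 3 (7017.63.31, Quenoria, 2,895 pairs, £532,940.55):
Base rate for 7017.63.31 is £5.64/pair.
Duty = 2,895 × £5.64 = £16,327.80.
Total = £30,465.35 + £46,741.54 + £16,327.80 = £93,534.69.

£93,534.69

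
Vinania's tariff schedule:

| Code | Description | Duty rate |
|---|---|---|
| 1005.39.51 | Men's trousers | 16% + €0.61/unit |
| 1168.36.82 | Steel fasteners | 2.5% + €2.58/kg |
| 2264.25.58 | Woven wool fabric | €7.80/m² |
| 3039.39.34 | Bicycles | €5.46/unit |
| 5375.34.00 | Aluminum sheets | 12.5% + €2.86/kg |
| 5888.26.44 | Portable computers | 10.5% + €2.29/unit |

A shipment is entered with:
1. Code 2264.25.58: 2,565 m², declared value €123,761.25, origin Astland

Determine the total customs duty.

€20,007.00

Line 1 (2264.25.58, Astland, 2,565 m², €123,761.25):
Base rate for 2264.25.58 is €7.80/m².
Duty = 2,565 × €7.80 = €20,007.00.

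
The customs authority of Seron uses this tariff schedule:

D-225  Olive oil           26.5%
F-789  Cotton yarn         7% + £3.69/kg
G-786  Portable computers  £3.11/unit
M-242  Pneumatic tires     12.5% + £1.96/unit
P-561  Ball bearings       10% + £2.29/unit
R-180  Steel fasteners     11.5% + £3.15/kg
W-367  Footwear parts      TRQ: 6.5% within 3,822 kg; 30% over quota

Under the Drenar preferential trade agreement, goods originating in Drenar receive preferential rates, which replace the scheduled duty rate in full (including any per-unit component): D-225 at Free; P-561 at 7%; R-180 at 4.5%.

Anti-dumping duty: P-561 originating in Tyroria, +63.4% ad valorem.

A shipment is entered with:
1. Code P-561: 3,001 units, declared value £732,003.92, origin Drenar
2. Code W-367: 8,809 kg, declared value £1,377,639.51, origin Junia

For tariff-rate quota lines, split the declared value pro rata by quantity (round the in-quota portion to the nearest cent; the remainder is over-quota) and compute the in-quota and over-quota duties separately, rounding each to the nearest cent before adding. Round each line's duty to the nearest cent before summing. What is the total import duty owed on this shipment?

£324,067.32

Line 1 (P-561, Drenar, 3,001 units, £732,003.92):
Base rate for P-561 is 10% + £2.29/unit.
Origin Drenar qualifies under the Seron–Drenar agreement and P-561 is covered: preferential rate 7% applies instead.
The additional-duty order on P-561 targets Tyroria, not Drenar; it does not apply.
Duty = £732,003.92 × 7% = £51,240.27.
Line 2 (W-367, Junia, 8,809 kg, £1,377,639.51):
Code W-367 is under a tariff-rate quota (threshold 3,822 kg). In-quota: 3,822 kg at 6.5%; over-quota: 4,987 kg at 30%.
Pro-rata value split: in-quota = £1,377,639.51 × 3,822/8,809 = £597,722.58; over-quota = £1,377,639.51 − £597,722.58 = £779,916.93.
In-quota duty = £597,722.58 × 6.5% = £38,851.97. Over-quota duty = £779,916.93 × 30% = £233,975.08.
Line duty = £38,851.97 + £233,975.08 = £272,827.05.
Total = £51,240.27 + £272,827.05 = £324,067.32.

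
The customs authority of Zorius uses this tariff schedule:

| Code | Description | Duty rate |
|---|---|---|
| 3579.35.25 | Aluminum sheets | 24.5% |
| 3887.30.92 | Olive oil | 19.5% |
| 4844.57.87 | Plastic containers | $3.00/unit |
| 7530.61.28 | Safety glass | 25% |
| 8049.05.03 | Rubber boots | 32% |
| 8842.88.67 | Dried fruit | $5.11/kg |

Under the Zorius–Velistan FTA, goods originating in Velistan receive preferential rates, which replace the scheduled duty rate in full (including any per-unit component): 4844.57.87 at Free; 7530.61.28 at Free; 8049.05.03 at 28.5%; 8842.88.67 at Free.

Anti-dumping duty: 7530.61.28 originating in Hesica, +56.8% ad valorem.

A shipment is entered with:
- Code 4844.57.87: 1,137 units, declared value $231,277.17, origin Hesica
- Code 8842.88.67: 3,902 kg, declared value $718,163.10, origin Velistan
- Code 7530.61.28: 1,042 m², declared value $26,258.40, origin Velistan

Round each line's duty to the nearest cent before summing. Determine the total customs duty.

Line 1 (4844.57.87, Hesica, 1,137 units, $231,277.17):
Base rate for 4844.57.87 is $3.00/unit.
4844.57.87 has an FTA preferential rate, but origin Hesica is not Velistan; base rate stands.
Duty = 1,137 × $3.00 = $3,411.00.
Line 2 (8842.88.67, Velistan, 3,902 kg, $718,163.10):
Base rate for 8842.88.67 is $5.11/kg.
Origin Velistan qualifies under the Zorius–Velistan agreement and 8842.88.67 is covered: preferential rate Free applies instead.
Duty = $718,163.10 × 0% = $0.00.
Line 3 (7530.61.28, Velistan, 1,042 m², $26,258.40):
Base rate for 7530.61.28 is 25%.
Origin Velistan qualifies under the Zorius–Velistan agreement and 7530.61.28 is covered: preferential rate Free applies instead.
The additional-duty order on 7530.61.28 targets Hesica, not Velistan; it does not apply.
Duty = $26,258.40 × 0% = $0.00.
Total = $3,411.00 + $0.00 + $0.00 = $3,411.00.

$3,411.00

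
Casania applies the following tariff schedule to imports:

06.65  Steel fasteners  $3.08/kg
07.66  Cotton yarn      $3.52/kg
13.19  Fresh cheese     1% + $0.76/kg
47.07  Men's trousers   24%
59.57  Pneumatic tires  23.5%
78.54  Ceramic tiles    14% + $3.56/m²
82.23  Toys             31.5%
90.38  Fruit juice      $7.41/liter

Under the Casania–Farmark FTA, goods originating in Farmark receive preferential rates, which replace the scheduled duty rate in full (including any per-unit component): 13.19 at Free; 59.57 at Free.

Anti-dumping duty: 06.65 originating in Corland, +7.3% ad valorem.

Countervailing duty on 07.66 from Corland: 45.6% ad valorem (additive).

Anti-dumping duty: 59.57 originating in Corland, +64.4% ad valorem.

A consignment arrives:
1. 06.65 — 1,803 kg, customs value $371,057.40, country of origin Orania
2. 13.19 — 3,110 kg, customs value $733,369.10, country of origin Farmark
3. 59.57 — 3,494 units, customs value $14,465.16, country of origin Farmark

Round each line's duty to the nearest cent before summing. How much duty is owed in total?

$5,553.24

Line 1 (06.65, Orania, 1,803 kg, $371,057.40):
Base rate for 06.65 is $3.08/kg.
The additional-duty order on 06.65 targets Corland, not Orania; it does not apply.
Duty = 1,803 × $3.08 = $5,553.24.
Line 2 (13.19, Farmark, 3,110 kg, $733,369.10):
Base rate for 13.19 is 1% + $0.76/kg.
Origin Farmark qualifies under the Casania–Farmark agreement and 13.19 is covered: preferential rate Free applies instead.
Duty = $733,369.10 × 0% = $0.00.
Line 3 (59.57, Farmark, 3,494 units, $14,465.16):
Base rate for 59.57 is 23.5%.
Origin Farmark qualifies under the Casania–Farmark agreement and 59.57 is covered: preferential rate Free applies instead.
The additional-duty order on 59.57 targets Corland, not Farmark; it does not apply.
Duty = $14,465.16 × 0% = $0.00.
Total = $5,553.24 + $0.00 + $0.00 = $5,553.24.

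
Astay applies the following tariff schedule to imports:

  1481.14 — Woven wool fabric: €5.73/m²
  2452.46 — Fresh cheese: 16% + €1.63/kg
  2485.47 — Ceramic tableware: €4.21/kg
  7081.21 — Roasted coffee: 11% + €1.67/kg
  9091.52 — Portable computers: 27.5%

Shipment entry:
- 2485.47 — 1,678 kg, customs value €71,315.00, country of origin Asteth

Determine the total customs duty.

€7,064.38

Line 1 (2485.47, Asteth, 1,678 kg, €71,315.00):
Base rate for 2485.47 is €4.21/kg.
Duty = 1,678 × €4.21 = €7,064.38.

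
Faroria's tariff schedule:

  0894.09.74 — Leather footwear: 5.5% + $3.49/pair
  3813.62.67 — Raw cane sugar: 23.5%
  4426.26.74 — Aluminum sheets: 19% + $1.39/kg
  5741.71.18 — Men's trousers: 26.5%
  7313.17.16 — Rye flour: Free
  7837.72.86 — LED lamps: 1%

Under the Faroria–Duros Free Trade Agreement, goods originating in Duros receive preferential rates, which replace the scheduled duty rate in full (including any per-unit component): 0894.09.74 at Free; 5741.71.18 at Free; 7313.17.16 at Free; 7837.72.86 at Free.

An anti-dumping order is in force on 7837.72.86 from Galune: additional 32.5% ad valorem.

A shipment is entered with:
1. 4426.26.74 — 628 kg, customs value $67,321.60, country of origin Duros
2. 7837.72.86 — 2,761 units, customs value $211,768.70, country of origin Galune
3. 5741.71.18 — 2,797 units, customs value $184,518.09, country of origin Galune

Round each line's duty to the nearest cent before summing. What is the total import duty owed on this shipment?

Line 1 (4426.26.74, Duros, 628 kg, $67,321.60):
Base rate for 4426.26.74 is 19% + $1.39/kg.
Origin Duros is the FTA partner but 4426.26.74 is not on the preference list; base rate stands.
Duty = $67,321.60 × 19% + 628 × $1.39 = $13,664.02.
Line 2 (7837.72.86, Galune, 2,761 units, $211,768.70):
Base rate for 7837.72.86 is 1%.
7837.72.86 has an FTA preferential rate, but origin Galune is not Duros; base rate stands.
Additional duty on 7837.72.86 from Galune: +32.5%. Applied ad valorem rate: 1% + 32.5% = 33.5%.
Duty = $211,768.70 × 33.5% = $70,942.51.
Line 3 (5741.71.18, Galune, 2,797 units, $184,518.09):
Base rate for 5741.71.18 is 26.5%.
5741.71.18 has an FTA preferential rate, but origin Galune is not Duros; base rate stands.
Duty = $184,518.09 × 26.5% = $48,897.29.
Total = $13,664.02 + $70,942.51 + $48,897.29 = $133,503.82.

$133,503.82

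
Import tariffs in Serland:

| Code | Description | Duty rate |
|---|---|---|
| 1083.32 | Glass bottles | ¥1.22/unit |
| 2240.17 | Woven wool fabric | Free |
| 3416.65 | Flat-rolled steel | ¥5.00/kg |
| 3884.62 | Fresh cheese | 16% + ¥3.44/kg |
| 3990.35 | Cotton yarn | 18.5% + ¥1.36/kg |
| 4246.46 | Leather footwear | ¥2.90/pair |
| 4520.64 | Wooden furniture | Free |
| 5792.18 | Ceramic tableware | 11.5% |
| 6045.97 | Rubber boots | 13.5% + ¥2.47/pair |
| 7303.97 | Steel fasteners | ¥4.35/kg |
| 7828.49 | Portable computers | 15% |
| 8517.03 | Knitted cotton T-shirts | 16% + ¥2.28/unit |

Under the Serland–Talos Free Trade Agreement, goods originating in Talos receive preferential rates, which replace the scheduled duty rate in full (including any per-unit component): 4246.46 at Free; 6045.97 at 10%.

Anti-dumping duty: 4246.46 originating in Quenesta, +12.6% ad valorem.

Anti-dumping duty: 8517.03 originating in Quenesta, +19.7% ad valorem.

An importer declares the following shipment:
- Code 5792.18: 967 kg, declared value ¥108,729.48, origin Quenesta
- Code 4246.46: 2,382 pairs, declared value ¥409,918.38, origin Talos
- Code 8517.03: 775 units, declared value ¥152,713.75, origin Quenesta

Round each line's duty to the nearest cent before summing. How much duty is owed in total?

¥68,789.70

Line 1 (5792.18, Quenesta, 967 kg, ¥108,729.48):
Base rate for 5792.18 is 11.5%.
Duty = ¥108,729.48 × 11.5% = ¥12,503.89.
Line 2 (4246.46, Talos, 2,382 pairs, ¥409,918.38):
Base rate for 4246.46 is ¥2.90/pair.
Origin Talos qualifies under the Serland–Talos agreement and 4246.46 is covered: preferential rate Free applies instead.
The additional-duty order on 4246.46 targets Quenesta, not Talos; it does not apply.
Duty = ¥409,918.38 × 0% = ¥0.00.
Line 3 (8517.03, Quenesta, 775 units, ¥152,713.75):
Base rate for 8517.03 is 16% + ¥2.28/unit.
Additional duty on 8517.03 from Quenesta: +19.7%. Applied ad valorem rate: 16% + 19.7% = 35.7%.
Duty = ¥152,713.75 × 35.7% + 775 × ¥2.28 = ¥56,285.81.
Total = ¥12,503.89 + ¥0.00 + ¥56,285.81 = ¥68,789.70.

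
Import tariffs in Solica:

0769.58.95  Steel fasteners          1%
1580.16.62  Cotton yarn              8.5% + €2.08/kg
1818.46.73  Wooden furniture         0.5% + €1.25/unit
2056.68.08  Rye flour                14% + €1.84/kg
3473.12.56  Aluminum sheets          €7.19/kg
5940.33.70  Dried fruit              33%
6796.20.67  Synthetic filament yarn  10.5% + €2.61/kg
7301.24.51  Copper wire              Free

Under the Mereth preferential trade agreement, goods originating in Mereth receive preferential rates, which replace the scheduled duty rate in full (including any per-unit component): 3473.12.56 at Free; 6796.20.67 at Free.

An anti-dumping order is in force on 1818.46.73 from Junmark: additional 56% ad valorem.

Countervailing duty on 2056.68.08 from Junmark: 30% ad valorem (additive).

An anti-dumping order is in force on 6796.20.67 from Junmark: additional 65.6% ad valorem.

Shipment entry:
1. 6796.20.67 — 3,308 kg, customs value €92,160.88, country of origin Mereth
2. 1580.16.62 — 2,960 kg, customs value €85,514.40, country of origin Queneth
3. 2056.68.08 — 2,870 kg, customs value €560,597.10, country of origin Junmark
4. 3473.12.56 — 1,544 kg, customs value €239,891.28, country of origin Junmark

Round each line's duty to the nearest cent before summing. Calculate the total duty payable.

€276,470.40

Line 1 (6796.20.67, Mereth, 3,308 kg, €92,160.88):
Base rate for 6796.20.67 is 10.5% + €2.61/kg.
Origin Mereth qualifies under the Solica–Mereth agreement and 6796.20.67 is covered: preferential rate Free applies instead.
The additional-duty order on 6796.20.67 targets Junmark, not Mereth; it does not apply.
Duty = €92,160.88 × 0% = €0.00.
Line 2 (1580.16.62, Queneth, 2,960 kg, €85,514.40):
Base rate for 1580.16.62 is 8.5% + €2.08/kg.
Duty = €85,514.40 × 8.5% + 2,960 × €2.08 = €13,425.52.
Line 3 (2056.68.08, Junmark, 2,870 kg, €560,597.10):
Base rate for 2056.68.08 is 14% + €1.84/kg.
Additional duty on 2056.68.08 from Junmark: +30%. Applied ad valorem rate: 14% + 30% = 44%.
Duty = €560,597.10 × 44% + 2,870 × €1.84 = €251,943.52.
Line 4 (3473.12.56, Junmark, 1,544 kg, €239,891.28):
Base rate for 3473.12.56 is €7.19/kg.
3473.12.56 has an FTA preferential rate, but origin Junmark is not Mereth; base rate stands.
Duty = 1,544 × €7.19 = €11,101.36.
Total = €0.00 + €13,425.52 + €251,943.52 + €11,101.36 = €276,470.40.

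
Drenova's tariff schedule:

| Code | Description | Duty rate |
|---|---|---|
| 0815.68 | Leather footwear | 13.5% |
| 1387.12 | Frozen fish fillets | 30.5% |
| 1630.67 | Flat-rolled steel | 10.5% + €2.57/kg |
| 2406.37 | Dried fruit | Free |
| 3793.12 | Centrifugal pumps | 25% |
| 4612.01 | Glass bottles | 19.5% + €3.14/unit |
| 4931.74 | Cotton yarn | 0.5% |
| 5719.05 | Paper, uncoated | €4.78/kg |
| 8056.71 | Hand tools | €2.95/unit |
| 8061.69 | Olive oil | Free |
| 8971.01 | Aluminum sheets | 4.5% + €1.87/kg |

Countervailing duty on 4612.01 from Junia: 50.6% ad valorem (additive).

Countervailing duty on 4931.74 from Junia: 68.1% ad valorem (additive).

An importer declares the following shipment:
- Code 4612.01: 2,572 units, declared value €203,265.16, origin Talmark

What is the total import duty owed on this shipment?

Line 1 (4612.01, Talmark, 2,572 units, €203,265.16):
Base rate for 4612.01 is 19.5% + €3.14/unit.
The additional-duty order on 4612.01 targets Junia, not Talmark; it does not apply.
Duty = €203,265.16 × 19.5% + 2,572 × €3.14 = €47,712.79.

€47,712.79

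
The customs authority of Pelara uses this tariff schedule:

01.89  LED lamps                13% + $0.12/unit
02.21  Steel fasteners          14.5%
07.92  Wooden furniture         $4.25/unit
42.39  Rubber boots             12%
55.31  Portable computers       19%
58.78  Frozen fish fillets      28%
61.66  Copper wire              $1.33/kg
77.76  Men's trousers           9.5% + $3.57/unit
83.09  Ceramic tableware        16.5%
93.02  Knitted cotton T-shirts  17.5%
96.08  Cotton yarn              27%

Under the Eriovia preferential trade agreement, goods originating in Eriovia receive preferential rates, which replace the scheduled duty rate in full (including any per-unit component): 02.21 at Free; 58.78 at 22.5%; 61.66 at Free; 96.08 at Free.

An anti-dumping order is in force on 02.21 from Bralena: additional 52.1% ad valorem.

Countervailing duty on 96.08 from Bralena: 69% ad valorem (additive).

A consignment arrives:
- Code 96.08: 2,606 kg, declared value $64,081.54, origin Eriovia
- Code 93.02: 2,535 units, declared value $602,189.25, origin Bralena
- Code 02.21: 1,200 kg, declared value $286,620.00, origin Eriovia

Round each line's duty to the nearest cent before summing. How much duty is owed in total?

$105,383.12

Line 1 (96.08, Eriovia, 2,606 kg, $64,081.54):
Base rate for 96.08 is 27%.
Origin Eriovia qualifies under the Pelara–Eriovia agreement and 96.08 is covered: preferential rate Free applies instead.
The additional-duty order on 96.08 targets Bralena, not Eriovia; it does not apply.
Duty = $64,081.54 × 0% = $0.00.
Line 2 (93.02, Bralena, 2,535 units, $602,189.25):
Base rate for 93.02 is 17.5%.
Duty = $602,189.25 × 17.5% = $105,383.12.
Line 3 (02.21, Eriovia, 1,200 kg, $286,620.00):
Base rate for 02.21 is 14.5%.
Origin Eriovia qualifies under the Pelara–Eriovia agreement and 02.21 is covered: preferential rate Free applies instead.
The additional-duty order on 02.21 targets Bralena, not Eriovia; it does not apply.
Duty = $286,620.00 × 0% = $0.00.
Total = $0.00 + $105,383.12 + $0.00 = $105,383.12.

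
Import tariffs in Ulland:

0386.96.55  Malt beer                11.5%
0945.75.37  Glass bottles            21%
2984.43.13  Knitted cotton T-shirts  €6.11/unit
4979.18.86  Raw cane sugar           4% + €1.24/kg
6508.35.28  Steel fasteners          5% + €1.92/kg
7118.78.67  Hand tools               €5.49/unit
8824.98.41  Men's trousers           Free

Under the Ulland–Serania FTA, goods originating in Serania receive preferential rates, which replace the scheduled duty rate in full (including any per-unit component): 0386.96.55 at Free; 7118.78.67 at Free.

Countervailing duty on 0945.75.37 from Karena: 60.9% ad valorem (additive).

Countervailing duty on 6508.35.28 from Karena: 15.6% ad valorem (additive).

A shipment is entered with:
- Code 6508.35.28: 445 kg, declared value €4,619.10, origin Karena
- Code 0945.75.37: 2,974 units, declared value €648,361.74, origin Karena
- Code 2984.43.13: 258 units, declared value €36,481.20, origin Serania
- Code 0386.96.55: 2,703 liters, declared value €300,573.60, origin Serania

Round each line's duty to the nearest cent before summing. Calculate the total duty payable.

€534,390.58

Line 1 (6508.35.28, Karena, 445 kg, €4,619.10):
Base rate for 6508.35.28 is 5% + €1.92/kg.
Additional duty on 6508.35.28 from Karena: +15.6%. Applied ad valorem rate: 5% + 15.6% = 20.6%.
Duty = €4,619.10 × 20.6% + 445 × €1.92 = €1,805.93.
Line 2 (0945.75.37, Karena, 2,974 units, €648,361.74):
Base rate for 0945.75.37 is 21%.
Additional duty on 0945.75.37 from Karena: +60.9%. Applied ad valorem rate: 21% + 60.9% = 81.9%.
Duty = €648,361.74 × 81.9% = €531,008.27.
Line 3 (2984.43.13, Serania, 258 units, €36,481.20):
Base rate for 2984.43.13 is €6.11/unit.
Origin Serania is the FTA partner but 2984.43.13 is not on the preference list; base rate stands.
Duty = 258 × €6.11 = €1,576.38.
Line 4 (0386.96.55, Serania, 2,703 liters, €300,573.60):
Base rate for 0386.96.55 is 11.5%.
Origin Serania qualifies under the Ulland–Serania agreement and 0386.96.55 is covered: preferential rate Free applies instead.
Duty = €300,573.60 × 0% = €0.00.
Total = €1,805.93 + €531,008.27 + €1,576.38 + €0.00 = €534,390.58.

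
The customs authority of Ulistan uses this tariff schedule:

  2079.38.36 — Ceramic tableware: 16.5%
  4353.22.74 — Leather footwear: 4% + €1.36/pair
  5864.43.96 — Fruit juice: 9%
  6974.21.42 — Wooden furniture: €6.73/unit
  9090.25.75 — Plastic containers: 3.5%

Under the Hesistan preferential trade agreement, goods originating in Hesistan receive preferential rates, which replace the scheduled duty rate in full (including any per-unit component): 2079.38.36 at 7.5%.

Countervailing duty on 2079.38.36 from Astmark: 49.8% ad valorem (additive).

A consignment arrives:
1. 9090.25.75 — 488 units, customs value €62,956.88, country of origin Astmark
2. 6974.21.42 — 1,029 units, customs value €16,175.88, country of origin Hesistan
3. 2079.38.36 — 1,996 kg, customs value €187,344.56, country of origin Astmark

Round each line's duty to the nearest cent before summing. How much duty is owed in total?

Line 1 (9090.25.75, Astmark, 488 units, €62,956.88):
Base rate for 9090.25.75 is 3.5%.
Duty = €62,956.88 × 3.5% = €2,203.49.
Line 2 (6974.21.42, Hesistan, 1,029 units, €16,175.88):
Base rate for 6974.21.42 is €6.73/unit.
Origin Hesistan is the FTA partner but 6974.21.42 is not on the preference list; base rate stands.
Duty = 1,029 × €6.73 = €6,925.17.
Line 3 (2079.38.36, Astmark, 1,996 kg, €187,344.56):
Base rate for 2079.38.36 is 16.5%.
2079.38.36 has an FTA preferential rate, but origin Astmark is not Hesistan; base rate stands.
Additional duty on 2079.38.36 from Astmark: +49.8%. Applied ad valorem rate: 16.5% + 49.8% = 66.3%.
Duty = €187,344.56 × 66.3% = €124,209.44.
Total = €2,203.49 + €6,925.17 + €124,209.44 = €133,338.10.

€133,338.10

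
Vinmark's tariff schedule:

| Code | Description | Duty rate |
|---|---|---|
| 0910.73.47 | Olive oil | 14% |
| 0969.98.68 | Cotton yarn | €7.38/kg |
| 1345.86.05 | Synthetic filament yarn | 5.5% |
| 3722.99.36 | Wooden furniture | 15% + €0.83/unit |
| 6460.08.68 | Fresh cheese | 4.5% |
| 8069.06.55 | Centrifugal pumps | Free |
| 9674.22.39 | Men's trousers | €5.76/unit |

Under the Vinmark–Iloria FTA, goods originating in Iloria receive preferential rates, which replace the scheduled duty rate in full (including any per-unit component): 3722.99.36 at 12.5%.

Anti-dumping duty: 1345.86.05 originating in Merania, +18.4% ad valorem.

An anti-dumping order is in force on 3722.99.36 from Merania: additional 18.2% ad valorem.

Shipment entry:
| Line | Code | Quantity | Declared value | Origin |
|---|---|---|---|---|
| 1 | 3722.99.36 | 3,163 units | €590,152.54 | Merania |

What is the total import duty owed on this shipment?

Line 1 (3722.99.36, Merania, 3,163 units, €590,152.54):
Base rate for 3722.99.36 is 15% + €0.83/unit.
3722.99.36 has an FTA preferential rate, but origin Merania is not Iloria; base rate stands.
Additional duty on 3722.99.36 from Merania: +18.2%. Applied ad valorem rate: 15% + 18.2% = 33.2%.
Duty = €590,152.54 × 33.2% + 3,163 × €0.83 = €198,555.93.

€198,555.93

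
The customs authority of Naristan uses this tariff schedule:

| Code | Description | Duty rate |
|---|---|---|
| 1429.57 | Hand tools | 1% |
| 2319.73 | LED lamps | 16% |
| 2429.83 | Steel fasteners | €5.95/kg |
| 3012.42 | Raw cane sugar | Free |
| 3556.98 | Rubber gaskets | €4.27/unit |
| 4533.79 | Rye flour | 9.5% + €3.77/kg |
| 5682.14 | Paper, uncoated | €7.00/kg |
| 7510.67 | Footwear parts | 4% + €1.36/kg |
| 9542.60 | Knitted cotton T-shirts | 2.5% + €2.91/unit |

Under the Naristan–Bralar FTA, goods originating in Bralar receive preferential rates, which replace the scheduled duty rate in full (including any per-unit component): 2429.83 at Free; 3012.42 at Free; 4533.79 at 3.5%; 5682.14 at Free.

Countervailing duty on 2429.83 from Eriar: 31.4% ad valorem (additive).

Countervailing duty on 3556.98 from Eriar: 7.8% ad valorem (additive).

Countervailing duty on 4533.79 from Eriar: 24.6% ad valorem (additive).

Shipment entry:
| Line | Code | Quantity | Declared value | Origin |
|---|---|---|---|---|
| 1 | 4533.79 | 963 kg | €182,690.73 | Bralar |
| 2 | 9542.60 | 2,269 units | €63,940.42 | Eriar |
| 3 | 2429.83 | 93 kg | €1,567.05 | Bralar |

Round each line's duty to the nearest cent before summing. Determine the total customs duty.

Line 1 (4533.79, Bralar, 963 kg, €182,690.73):
Base rate for 4533.79 is 9.5% + €3.77/kg.
Origin Bralar qualifies under the Naristan–Bralar agreement and 4533.79 is covered: preferential rate 3.5% applies instead.
The additional-duty order on 4533.79 targets Eriar, not Bralar; it does not apply.
Duty = €182,690.73 × 3.5% = €6,394.18.
Line 2 (9542.60, Eriar, 2,269 units, €63,940.42):
Base rate for 9542.60 is 2.5% + €2.91/unit.
Duty = €63,940.42 × 2.5% + 2,269 × €2.91 = €8,201.30.
Line 3 (2429.83, Bralar, 93 kg, €1,567.05):
Base rate for 2429.83 is €5.95/kg.
Origin Bralar qualifies under the Naristan–Bralar agreement and 2429.83 is covered: preferential rate Free applies instead.
The additional-duty order on 2429.83 targets Eriar, not Bralar; it does not apply.
Duty = €1,567.05 × 0% = €0.00.
Total = €6,394.18 + €8,201.30 + €0.00 = €14,595.48.

€14,595.48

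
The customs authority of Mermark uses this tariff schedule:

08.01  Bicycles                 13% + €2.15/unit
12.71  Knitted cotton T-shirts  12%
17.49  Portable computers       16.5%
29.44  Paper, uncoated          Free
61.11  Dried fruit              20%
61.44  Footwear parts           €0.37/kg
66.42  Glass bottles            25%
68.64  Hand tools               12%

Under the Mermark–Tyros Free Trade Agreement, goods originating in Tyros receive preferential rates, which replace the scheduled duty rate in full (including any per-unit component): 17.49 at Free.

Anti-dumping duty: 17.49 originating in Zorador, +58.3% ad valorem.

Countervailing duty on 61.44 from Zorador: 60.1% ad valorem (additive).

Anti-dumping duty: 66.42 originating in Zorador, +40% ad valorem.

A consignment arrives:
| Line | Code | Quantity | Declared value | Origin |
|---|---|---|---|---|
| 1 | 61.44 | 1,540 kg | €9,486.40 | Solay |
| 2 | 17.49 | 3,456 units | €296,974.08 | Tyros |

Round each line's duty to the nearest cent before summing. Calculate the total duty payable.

€569.80

Line 1 (61.44, Solay, 1,540 kg, €9,486.40):
Base rate for 61.44 is €0.37/kg.
The additional-duty order on 61.44 targets Zorador, not Solay; it does not apply.
Duty = 1,540 × €0.37 = €569.80.
Line 2 (17.49, Tyros, 3,456 units, €296,974.08):
Base rate for 17.49 is 16.5%.
Origin Tyros qualifies under the Mermark–Tyros agreement and 17.49 is covered: preferential rate Free applies instead.
The additional-duty order on 17.49 targets Zorador, not Tyros; it does not apply.
Duty = €296,974.08 × 0% = €0.00.
Total = €569.80 + €0.00 = €569.80.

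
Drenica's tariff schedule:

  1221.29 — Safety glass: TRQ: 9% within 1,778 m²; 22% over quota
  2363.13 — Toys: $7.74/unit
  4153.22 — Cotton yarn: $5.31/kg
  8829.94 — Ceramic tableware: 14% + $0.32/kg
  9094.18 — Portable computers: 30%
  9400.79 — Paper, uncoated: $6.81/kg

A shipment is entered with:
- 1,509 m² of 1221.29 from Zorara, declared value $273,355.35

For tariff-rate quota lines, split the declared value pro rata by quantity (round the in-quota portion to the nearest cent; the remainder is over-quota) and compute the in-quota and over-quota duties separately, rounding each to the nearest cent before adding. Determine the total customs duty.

Line 1 (1221.29, Zorara, 1,509 m², $273,355.35):
Code 1221.29 is under a tariff-rate quota (threshold 1,778 m²). Quantity 1,509 m² is within the quota, so the in-quota rate 9% applies to the full value.
Duty = $273,355.35 × 9% = $24,601.98.

$24,601.98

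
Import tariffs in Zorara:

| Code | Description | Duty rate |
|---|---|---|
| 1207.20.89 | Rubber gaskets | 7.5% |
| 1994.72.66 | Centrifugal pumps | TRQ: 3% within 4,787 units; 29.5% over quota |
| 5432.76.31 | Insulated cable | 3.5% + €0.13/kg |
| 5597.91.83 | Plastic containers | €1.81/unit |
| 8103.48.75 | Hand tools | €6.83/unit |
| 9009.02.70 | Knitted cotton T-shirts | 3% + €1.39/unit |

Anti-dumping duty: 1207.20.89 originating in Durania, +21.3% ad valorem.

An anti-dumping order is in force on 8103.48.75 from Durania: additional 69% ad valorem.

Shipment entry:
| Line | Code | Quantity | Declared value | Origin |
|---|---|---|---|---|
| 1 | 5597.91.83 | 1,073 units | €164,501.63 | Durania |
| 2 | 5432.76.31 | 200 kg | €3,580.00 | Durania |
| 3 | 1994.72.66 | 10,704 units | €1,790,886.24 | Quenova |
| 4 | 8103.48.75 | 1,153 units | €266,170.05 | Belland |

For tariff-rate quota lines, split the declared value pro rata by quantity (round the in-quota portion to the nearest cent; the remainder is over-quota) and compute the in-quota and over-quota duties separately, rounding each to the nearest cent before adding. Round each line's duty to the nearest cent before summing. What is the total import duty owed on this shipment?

€326,037.92

Line 1 (5597.91.83, Durania, 1,073 units, €164,501.63):
Base rate for 5597.91.83 is €1.81/unit.
Duty = 1,073 × €1.81 = €1,942.13.
Line 2 (5432.76.31, Durania, 200 kg, €3,580.00):
Base rate for 5432.76.31 is 3.5% + €0.13/kg.
Duty = €3,580.00 × 3.5% + 200 × €0.13 = €151.30.
Line 3 (1994.72.66, Quenova, 10,704 units, €1,790,886.24):
Code 1994.72.66 is under a tariff-rate quota (threshold 4,787 units). In-quota: 4,787 units at 3%; over-quota: 5,917 units at 29.5%.
Pro-rata value split: in-quota = €1,790,886.24 × 4,787/10,704 = €800,912.97; over-quota = €1,790,886.24 − €800,912.97 = €989,973.27.
In-quota duty = €800,912.97 × 3% = €24,027.39. Over-quota duty = €989,973.27 × 29.5% = €292,042.11.
Line duty = €24,027.39 + €292,042.11 = €316,069.50.
Line 4 (8103.48.75, Belland, 1,153 units, €266,170.05):
Base rate for 8103.48.75 is €6.83/unit.
The additional-duty order on 8103.48.75 targets Durania, not Belland; it does not apply.
Duty = 1,153 × €6.83 = €7,874.99.
Total = €1,942.13 + €151.30 + €316,069.50 + €7,874.99 = €326,037.92.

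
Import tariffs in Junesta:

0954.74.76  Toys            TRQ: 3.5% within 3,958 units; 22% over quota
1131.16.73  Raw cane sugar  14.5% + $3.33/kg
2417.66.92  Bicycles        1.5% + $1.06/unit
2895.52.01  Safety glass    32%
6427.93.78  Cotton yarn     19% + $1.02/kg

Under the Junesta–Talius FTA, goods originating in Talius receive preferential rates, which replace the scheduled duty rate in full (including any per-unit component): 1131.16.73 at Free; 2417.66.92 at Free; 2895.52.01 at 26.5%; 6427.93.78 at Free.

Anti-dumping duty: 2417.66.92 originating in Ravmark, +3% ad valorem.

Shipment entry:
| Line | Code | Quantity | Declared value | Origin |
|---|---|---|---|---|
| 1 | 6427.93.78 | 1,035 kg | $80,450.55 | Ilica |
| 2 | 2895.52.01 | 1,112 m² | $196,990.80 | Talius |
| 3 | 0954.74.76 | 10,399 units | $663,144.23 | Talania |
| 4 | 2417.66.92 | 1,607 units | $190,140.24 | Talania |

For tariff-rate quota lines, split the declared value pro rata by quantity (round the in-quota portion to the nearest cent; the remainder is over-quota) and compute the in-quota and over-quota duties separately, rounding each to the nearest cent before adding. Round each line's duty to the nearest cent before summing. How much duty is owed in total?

$172,296.81

Line 1 (6427.93.78, Ilica, 1,035 kg, $80,450.55):
Base rate for 6427.93.78 is 19% + $1.02/kg.
6427.93.78 has an FTA preferential rate, but origin Ilica is not Talius; base rate stands.
Duty = $80,450.55 × 19% + 1,035 × $1.02 = $16,341.30.
Line 2 (2895.52.01, Talius, 1,112 m², $196,990.80):
Base rate for 2895.52.01 is 32%.
Origin Talius qualifies under the Junesta–Talius agreement and 2895.52.01 is covered: preferential rate 26.5% applies instead.
Duty = $196,990.80 × 26.5% = $52,202.56.
Line 3 (0954.74.76, Talania, 10,399 units, $663,144.23):
Code 0954.74.76 is under a tariff-rate quota (threshold 3,958 units). In-quota: 3,958 units at 3.5%; over-quota: 6,441 units at 22%.
Pro-rata value split: in-quota = $663,144.23 × 3,958/10,399 = $252,401.66; over-quota = $663,144.23 − $252,401.66 = $410,742.57.
In-quota duty = $252,401.66 × 3.5% = $8,834.06. Over-quota duty = $410,742.57 × 22% = $90,363.37.
Line duty = $8,834.06 + $90,363.37 = $99,197.43.
Line 4 (2417.66.92, Talania, 1,607 units, $190,140.24):
Base rate for 2417.66.92 is 1.5% + $1.06/unit.
2417.66.92 has an FTA preferential rate, but origin Talania is not Talius; base rate stands.
The additional-duty order on 2417.66.92 targets Ravmark, not Talania; it does not apply.
Duty = $190,140.24 × 1.5% + 1,607 × $1.06 = $4,555.52.
Total = $16,341.30 + $52,202.56 + $99,197.43 + $4,555.52 = $172,296.81.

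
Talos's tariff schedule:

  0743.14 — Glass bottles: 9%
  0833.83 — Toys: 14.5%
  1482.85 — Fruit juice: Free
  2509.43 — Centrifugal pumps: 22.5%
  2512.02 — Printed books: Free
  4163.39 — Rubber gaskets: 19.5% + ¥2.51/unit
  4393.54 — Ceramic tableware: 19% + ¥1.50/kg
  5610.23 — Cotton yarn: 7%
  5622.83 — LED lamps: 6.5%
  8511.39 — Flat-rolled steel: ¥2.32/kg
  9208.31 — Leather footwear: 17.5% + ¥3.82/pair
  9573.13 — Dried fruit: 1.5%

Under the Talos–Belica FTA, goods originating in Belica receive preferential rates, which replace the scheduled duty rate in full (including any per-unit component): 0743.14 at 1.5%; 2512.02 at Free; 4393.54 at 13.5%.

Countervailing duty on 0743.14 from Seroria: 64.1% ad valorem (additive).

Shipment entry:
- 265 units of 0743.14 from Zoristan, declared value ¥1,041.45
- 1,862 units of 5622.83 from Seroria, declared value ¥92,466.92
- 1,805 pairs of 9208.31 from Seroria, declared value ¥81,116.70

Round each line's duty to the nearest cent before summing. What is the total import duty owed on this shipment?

Line 1 (0743.14, Zoristan, 265 units, ¥1,041.45):
Base rate for 0743.14 is 9%.
0743.14 has an FTA preferential rate, but origin Zoristan is not Belica; base rate stands.
The additional-duty order on 0743.14 targets Seroria, not Zoristan; it does not apply.
Duty = ¥1,041.45 × 9% = ¥93.73.
Line 2 (5622.83, Seroria, 1,862 units, ¥92,466.92):
Base rate for 5622.83 is 6.5%.
Duty = ¥92,466.92 × 6.5% = ¥6,010.35.
Line 3 (9208.31, Seroria, 1,805 pairs, ¥81,116.70):
Base rate for 9208.31 is 17.5% + ¥3.82/pair.
Duty = ¥81,116.70 × 17.5% + 1,805 × ¥3.82 = ¥21,090.52.
Total = ¥93.73 + ¥6,010.35 + ¥21,090.52 = ¥27,194.60.

¥27,194.60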